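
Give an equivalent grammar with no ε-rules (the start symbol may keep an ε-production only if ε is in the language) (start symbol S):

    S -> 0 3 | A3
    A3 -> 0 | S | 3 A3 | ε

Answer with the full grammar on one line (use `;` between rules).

The nullable symbols are {A3, S}.
ε ∈ L(G) since S is nullable, so keep S → ε.
Expand every rule over subsets of its nullable positions: A3 → 3 A3 gives 3 A3 | 3.

S -> 0 3 | A3 | ε; A3 -> 0 | S | 3 A3 | 3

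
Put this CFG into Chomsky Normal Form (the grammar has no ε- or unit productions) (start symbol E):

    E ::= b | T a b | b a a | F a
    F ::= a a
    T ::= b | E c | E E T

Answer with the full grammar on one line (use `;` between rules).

Introduce a nonterminal for each terminal appearing in a rule of length ≥ 2: X1 → a, X2 → b, X3 → c.
Binarize each right-hand side of length ≥ 3 by chaining fresh nonterminals (Y1, Y2, …): affected rules were E → T X1 X2; E → X2 X1 X1; T → E E T.

E ::= b | T Y1 | X2 Y2 | F X1; F ::= X1 X1; T ::= b | E X3 | E Y3; X1 ::= a; X2 ::= b; X3 ::= c; Y1 ::= X1 X2; Y2 ::= X1 X1; Y3 ::= E T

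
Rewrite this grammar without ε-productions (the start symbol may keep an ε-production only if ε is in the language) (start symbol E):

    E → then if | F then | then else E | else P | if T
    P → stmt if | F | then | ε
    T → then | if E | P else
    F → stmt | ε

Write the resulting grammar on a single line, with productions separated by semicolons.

The nullable symbols are {F, P}.
ε ∉ L(G), so no ε-production is kept.
Add the nullable-subset variants: E → F then gives F then | then. E → else P gives else P | else. T → P else gives P else | else.

E → then if | F then | then | then else E | else P | else | if T; P → stmt if | F | then; T → then | if E | P else | else; F → stmt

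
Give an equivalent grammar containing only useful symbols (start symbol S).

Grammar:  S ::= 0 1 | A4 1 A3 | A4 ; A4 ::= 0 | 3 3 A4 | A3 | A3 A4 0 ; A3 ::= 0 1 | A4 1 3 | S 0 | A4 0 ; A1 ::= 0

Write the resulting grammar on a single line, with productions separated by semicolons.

Generating nonterminals: {A1, A3, A4, S}.
Reachable from S after that: {A3, A4, S}.
Removed useless symbols: {A1} and every production mentioning them.

S ::= 0 1 | A4 1 A3 | A4; A4 ::= 0 | 3 3 A4 | A3 | A3 A4 0; A3 ::= 0 1 | A4 1 3 | S 0 | A4 0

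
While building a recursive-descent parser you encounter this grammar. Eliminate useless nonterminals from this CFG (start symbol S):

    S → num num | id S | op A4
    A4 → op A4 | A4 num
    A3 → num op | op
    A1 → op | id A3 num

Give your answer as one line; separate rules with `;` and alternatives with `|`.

Generating nonterminals: {A1, A3, S}.
Reachable from S after that: {S}.
Removed useless symbols: {A1, A3, A4} and every production mentioning them.

S → num num | id S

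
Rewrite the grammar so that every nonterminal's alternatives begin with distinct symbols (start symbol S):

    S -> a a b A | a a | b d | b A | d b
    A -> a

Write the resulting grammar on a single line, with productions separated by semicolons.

S -> d b | a a S' | b S''; A -> a; S' -> b A | ε; S'' -> d | A

S has alternatives sharing prefix 'a a': factor to S → a a S' with S' → b A | ε.
S has alternatives sharing prefix 'b': factor to S → b S'' with S'' → d | A.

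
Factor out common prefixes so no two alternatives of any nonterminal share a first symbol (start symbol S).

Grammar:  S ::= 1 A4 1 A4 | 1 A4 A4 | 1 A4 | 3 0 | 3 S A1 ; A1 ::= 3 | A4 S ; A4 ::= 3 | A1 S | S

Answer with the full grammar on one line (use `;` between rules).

S has alternatives sharing prefix '1 A4': factor to S → 1 A4 S' with S' → 1 A4 | A4 | ε.
S has alternatives sharing prefix '3': factor to S → 3 S'' with S'' → 0 | S A1.

S ::= 1 A4 S' | 3 S''; A1 ::= 3 | A4 S; A4 ::= 3 | A1 S | S; S' ::= 1 A4 | A4 | ε; S'' ::= 0 | S A1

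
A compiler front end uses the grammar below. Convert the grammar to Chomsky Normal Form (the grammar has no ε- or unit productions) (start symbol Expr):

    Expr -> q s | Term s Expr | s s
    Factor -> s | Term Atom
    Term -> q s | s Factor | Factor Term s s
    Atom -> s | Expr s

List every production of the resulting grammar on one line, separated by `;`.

Introduce a nonterminal for each terminal appearing in a rule of length ≥ 2: X1 → q, X2 → s.
Binarize each right-hand side of length ≥ 3 by chaining fresh nonterminals (Y1, Y2, …): affected rules were Expr → Term X2 Expr; Term → Factor Term X2 X2.

Expr -> X1 X2 | Term Y1 | X2 X2; Factor -> s | Term Atom; Term -> X1 X2 | X2 Factor | Factor Y2; Atom -> s | Expr X2; X1 -> q; X2 -> s; Y1 -> X2 Expr; Y2 -> Term Y3; Y3 -> X2 X2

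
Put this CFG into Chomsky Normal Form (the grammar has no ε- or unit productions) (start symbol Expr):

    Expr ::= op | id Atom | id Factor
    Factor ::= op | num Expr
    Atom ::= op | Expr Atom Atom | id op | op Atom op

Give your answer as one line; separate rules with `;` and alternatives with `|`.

Introduce a nonterminal for each terminal appearing in a rule of length ≥ 2: X1 → id, X2 → num, X3 → op.
Binarize each right-hand side of length ≥ 3 by chaining fresh nonterminals (Y1, Y2, …): affected rules were Atom → Expr Atom Atom; Atom → X3 Atom X3.

Expr ::= op | X1 Atom | X1 Factor; Factor ::= op | X2 Expr; Atom ::= op | Expr Y1 | X1 X3 | X3 Y2; X1 ::= id; X2 ::= num; X3 ::= op; Y1 ::= Atom Atom; Y2 ::= Atom X3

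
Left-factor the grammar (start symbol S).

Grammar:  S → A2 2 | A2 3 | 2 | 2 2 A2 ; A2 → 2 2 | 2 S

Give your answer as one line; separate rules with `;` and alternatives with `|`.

S → A2 S' | 2 S''; A2 → 2 A2'; S' → 2 | 3; S'' → eps | 2 A2; A2' → 2 | S

S has alternatives sharing prefix 'A2': factor to S → A2 S' with S' → 2 | 3.
S has alternatives sharing prefix '2': factor to S → 2 S'' with S'' → ε | 2 A2.
A2 has alternatives sharing prefix '2': factor to A2 → 2 A2' with A2' → 2 | S.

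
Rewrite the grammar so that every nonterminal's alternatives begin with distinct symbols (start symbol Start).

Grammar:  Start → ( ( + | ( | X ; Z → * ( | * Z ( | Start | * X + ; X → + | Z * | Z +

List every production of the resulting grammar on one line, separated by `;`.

Start → X | ( Start1; Z → Start | * Z1; X → + | Z X1; Start1 → ( + | eps; Z1 → ( | Z ( | X +; X1 → * | +

Start has alternatives sharing prefix '(': factor to Start → ( Start1 with Start1 → ( + | ε.
Z has alternatives sharing prefix '*': factor to Z → * Z1 with Z1 → ( | Z ( | X +.
X has alternatives sharing prefix 'Z': factor to X → Z X1 with X1 → * | +.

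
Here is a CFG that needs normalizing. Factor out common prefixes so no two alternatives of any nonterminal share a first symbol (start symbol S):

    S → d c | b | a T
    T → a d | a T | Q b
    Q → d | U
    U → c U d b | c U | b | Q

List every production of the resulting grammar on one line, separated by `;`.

T has alternatives sharing prefix 'a': factor to T → a T' with T' → d | T.
U has alternatives sharing prefix 'c U': factor to U → c U U' with U' → d b | ε.

S → d c | b | a T; T → Q b | a T'; Q → d | U; U → b | Q | c U U'; T' → d | T; U' → d b | ε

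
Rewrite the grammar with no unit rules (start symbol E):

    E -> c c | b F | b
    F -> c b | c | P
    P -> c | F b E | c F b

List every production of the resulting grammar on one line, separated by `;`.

E -> c c | b F | b; F -> c b | c | F b E | c F b; P -> c | F b E | c F b

Unit pairs: F ⇒* {P}.
Replace each nonterminal's rules with the union of the non-unit rules of every nonterminal it unit-derives.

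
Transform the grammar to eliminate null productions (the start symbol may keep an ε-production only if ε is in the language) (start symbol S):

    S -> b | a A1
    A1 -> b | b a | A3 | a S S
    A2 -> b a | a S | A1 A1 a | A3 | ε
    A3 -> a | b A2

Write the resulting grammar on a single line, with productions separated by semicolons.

Nullable nonterminals: {A2}.
ε ∉ L(G), so no ε-production is kept.
Expand every rule over subsets of its nullable positions: A3 → b A2 gives b A2 | b.

S -> b | a A1; A1 -> b | b a | A3 | a S S; A2 -> b a | a S | A1 A1 a | A3; A3 -> a | b A2 | b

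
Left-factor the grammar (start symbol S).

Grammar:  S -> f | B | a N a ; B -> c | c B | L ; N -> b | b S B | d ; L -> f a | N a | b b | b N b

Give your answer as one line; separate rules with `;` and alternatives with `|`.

S -> f | B | a N a; B -> L | c B'; N -> d | b N'; L -> f a | N a | b L'; B' -> ε | B; N' -> ε | S B; L' -> b | N b

B has alternatives sharing prefix 'c': factor to B → c B' with B' → ε | B.
N has alternatives sharing prefix 'b': factor to N → b N' with N' → ε | S B.
L has alternatives sharing prefix 'b': factor to L → b L' with L' → b | N b.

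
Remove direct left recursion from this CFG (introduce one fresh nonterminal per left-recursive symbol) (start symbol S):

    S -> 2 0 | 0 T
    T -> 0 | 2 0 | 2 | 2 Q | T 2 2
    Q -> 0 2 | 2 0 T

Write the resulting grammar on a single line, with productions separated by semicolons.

T is directly left-recursive.
For T: α = {2 2}, β = {0, 2 0, 2, 2 Q}. Rewrite as T → β T' and T' → α T' | ε.

S -> 2 0 | 0 T; T -> 0 T' | 2 0 T' | 2 T' | 2 Q T'; Q -> 0 2 | 2 0 T; T' -> 2 2 T' | ε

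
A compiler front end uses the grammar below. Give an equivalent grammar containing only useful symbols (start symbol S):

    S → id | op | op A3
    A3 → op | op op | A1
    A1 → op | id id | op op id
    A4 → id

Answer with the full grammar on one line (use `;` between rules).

S → id | op | op A3; A3 → op | op op | A1; A1 → op | id id | op op id

Generating nonterminals: {A1, A3, A4, S}.
Reachable from S after that: {A1, A3, S}.
Removed useless symbols: {A4} and every production mentioning them.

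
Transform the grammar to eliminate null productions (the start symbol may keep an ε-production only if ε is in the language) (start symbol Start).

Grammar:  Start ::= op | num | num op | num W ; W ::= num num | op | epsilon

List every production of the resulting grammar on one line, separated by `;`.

Start ::= op | num | num op | num W; W ::= num num | op

Nullable set = {W}.
ε ∉ L(G), so no ε-production is kept.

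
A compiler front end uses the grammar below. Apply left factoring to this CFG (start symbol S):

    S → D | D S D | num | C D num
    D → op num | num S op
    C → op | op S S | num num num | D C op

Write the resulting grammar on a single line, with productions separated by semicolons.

S has alternatives sharing prefix 'D': factor to S → D S' with S' → ε | S D.
C has alternatives sharing prefix 'op': factor to C → op C' with C' → ε | S S.

S → num | C D num | D S'; D → op num | num S op; C → num num num | D C op | op C'; S' → ε | S D; C' → ε | S S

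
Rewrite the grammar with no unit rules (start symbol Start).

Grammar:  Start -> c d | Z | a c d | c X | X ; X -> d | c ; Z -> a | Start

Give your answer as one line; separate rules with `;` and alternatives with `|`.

Start -> a | c d | a c d | c X | d | c; X -> d | c; Z -> a | c d | a c d | c X | d | c

Unit pairs: Start ⇒* {X, Z}; Z ⇒* {Start, X}.
Replace each nonterminal's rules with the union of the non-unit rules of every nonterminal it unit-derives.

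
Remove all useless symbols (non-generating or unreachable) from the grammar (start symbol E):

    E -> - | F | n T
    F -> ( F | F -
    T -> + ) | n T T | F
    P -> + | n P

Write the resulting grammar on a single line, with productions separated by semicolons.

E -> - | n T; T -> + ) | n T T

Generating nonterminals: {E, P, T}.
Reachable from E after that: {E, T}.
Removed useless symbols: {F, P} and every production mentioning them.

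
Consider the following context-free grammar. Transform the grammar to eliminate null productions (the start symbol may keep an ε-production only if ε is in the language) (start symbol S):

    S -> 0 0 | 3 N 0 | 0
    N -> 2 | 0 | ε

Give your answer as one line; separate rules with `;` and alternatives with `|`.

S -> 0 0 | 3 N 0 | 3 0 | 0; N -> 2 | 0

Nullable nonterminals: {N}.
ε ∉ L(G), so no ε-production is kept.
For each production, add variants omitting each subset of nullable occurrences: S → 3 N 0 gives 3 N 0 | 3 0.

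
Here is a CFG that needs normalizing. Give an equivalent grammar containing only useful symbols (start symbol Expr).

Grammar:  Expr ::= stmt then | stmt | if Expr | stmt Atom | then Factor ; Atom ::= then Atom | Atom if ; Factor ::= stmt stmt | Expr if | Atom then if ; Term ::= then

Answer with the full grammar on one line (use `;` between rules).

Generating nonterminals: {Expr, Factor, Term}.
Reachable from Expr after that: {Expr, Factor}.
Removed useless symbols: {Atom, Term} and every production mentioning them.

Expr ::= stmt then | stmt | if Expr | then Factor; Factor ::= stmt stmt | Expr if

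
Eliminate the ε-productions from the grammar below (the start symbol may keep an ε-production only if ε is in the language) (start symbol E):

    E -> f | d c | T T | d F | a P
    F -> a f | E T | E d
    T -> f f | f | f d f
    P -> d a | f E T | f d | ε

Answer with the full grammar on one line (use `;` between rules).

E -> f | d c | T T | d F | a P | a; F -> a f | E T | E d; T -> f f | f | f d f; P -> d a | f E T | f d

Nullable nonterminals: {P}.
ε ∉ L(G), so no ε-production is kept.
For each production, add variants omitting each subset of nullable occurrences: E → a P gives a P | a.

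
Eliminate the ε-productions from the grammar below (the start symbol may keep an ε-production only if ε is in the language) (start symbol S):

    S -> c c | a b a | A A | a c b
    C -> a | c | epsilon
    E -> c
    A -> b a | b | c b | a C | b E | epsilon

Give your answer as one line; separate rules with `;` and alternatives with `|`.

Nullable nonterminals: {A, C, S}.
ε ∈ L(G) since S is nullable, so keep S → ε.
Add the nullable-subset variants: S → A A gives A A | A. A → a C gives a C | a.

S -> c c | a b a | A A | A | a c b | epsilon; C -> a | c; E -> c; A -> b a | b | c b | a C | a | b E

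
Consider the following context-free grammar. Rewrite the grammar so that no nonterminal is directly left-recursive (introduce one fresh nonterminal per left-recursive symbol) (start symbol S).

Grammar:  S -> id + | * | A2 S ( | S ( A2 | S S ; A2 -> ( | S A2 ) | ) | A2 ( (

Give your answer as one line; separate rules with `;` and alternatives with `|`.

S -> id + S' | * S' | A2 S ( S'; A2 -> ( A2' | S A2 ) A2' | ) A2'; S' -> ( A2 S' | S S' | ε; A2' -> ( ( A2' | ε

S, A2 are directly left-recursive.
For S: α = {( A2, S}, β = {id +, *, A2 S (}. Rewrite as S → β S' and S' → α S' | ε.
For A2: α = {( (}, β = {(, S A2 ), )}. Rewrite as A2 → β A2' and A2' → α A2' | ε.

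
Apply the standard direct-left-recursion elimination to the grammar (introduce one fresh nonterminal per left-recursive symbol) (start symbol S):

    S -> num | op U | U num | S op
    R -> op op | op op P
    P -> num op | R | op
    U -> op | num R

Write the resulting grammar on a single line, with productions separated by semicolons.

S -> num S' | op U S' | U num S'; R -> op op | op op P; P -> num op | R | op; U -> op | num R; S' -> op S' | ε

Directly left-recursive nonterminal: S.
For S: α = {op}, β = {num, op U, U num}. Rewrite as S → β S' and S' → α S' | ε.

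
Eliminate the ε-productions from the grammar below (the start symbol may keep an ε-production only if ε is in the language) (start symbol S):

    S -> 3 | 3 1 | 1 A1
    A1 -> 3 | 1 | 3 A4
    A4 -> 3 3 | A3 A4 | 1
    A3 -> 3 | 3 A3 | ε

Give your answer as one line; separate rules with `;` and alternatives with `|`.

S -> 3 | 3 1 | 1 A1; A1 -> 3 | 1 | 3 A4; A4 -> 3 3 | A3 A4 | 1; A3 -> 3 | 3 A3

Nullable set = {A3}.
ε ∉ L(G), so no ε-production is kept.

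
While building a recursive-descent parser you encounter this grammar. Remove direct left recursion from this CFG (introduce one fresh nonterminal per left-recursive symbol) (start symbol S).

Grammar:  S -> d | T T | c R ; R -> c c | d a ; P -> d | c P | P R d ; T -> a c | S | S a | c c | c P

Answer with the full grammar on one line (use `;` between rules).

P is directly left-recursive.
For P: α = {R d}, β = {d, c P}. Rewrite as P → β P' and P' → α P' | ε.

S -> d | T T | c R; R -> c c | d a; P -> d P' | c P P'; T -> a c | S | S a | c c | c P; P' -> R d P' | ε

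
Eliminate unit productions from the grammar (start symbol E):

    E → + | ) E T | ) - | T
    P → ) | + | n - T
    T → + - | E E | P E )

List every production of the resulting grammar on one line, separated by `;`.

Unit pairs: E ⇒* {T}.
Replace each nonterminal's rules with the union of the non-unit rules of every nonterminal it unit-derives.

E → + | ) E T | ) - | + - | E E | P E ); P → ) | + | n - T; T → + - | E E | P E )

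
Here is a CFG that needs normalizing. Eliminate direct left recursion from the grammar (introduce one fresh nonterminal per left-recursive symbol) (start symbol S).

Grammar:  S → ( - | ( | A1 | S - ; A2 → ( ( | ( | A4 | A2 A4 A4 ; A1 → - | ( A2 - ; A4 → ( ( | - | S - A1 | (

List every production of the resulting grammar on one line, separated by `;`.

S → ( - S' | ( S' | A1 S'; A2 → ( ( A2' | ( A2' | A4 A2'; A1 → - | ( A2 -; A4 → ( ( | - | S - A1 | (; S' → - S' | ε; A2' → A4 A4 A2' | ε

Left recursion appears on S, A2.
For S: α = {-}, β = {( -, (, A1}. Rewrite as S → β S' and S' → α S' | ε.
For A2: α = {A4 A4}, β = {( (, (, A4}. Rewrite as A2 → β A2' and A2' → α A2' | ε.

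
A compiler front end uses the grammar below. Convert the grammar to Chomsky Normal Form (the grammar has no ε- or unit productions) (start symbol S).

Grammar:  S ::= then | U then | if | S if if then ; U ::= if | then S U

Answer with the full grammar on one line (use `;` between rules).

S ::= then | U X1 | if | S Y1; U ::= if | X1 Y3; X1 ::= then; X2 ::= if; Y1 ::= X2 Y2; Y2 ::= X2 X1; Y3 ::= S U

Introduce a nonterminal for each terminal appearing in a rule of length ≥ 2: X1 → then, X2 → if.
Binarize each right-hand side of length ≥ 3 by chaining fresh nonterminals (Y1, Y2, …): affected rules were S → S X2 X2 X1; U → X1 S U.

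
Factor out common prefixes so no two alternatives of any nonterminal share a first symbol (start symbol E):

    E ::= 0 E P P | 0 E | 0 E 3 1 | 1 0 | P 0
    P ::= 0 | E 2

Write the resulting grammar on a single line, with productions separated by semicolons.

E ::= 1 0 | P 0 | 0 E E'; P ::= 0 | E 2; E' ::= P P | ε | 3 1

E has alternatives sharing prefix '0 E': factor to E → 0 E E' with E' → P P | ε | 3 1.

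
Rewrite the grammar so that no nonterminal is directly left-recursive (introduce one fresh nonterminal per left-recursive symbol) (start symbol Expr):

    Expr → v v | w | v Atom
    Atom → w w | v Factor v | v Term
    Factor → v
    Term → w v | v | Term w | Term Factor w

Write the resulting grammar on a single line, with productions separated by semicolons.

Left recursion appears on Term.
For Term: α = {w, Factor w}, β = {w v, v}. Rewrite as Term → β Term1 and Term1 → α Term1 | ε.

Expr → v v | w | v Atom; Atom → w w | v Factor v | v Term; Factor → v; Term → w v Term1 | v Term1; Term1 → w Term1 | Factor w Term1 | ε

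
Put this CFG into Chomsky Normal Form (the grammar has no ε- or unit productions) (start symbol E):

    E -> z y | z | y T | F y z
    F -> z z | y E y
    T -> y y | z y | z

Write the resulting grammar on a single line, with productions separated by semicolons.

Introduce a nonterminal for each terminal appearing in a rule of length ≥ 2: X1 → z, X2 → y.
Binarize each right-hand side of length ≥ 3 by chaining fresh nonterminals (Y1, Y2, …): affected rules were E → F X2 X1; F → X2 E X2.

E -> X1 X2 | z | X2 T | F Y1; F -> X1 X1 | X2 Y2; T -> X2 X2 | X1 X2 | z; X1 -> z; X2 -> y; Y1 -> X2 X1; Y2 -> E X2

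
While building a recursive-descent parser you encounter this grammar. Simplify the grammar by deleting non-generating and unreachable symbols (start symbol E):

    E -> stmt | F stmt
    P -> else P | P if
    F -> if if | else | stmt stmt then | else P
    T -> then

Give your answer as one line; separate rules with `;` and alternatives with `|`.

E -> stmt | F stmt; F -> if if | else | stmt stmt then

Generating nonterminals: {E, F, T}.
Reachable from E after that: {E, F}.
Removed useless symbols: {P, T} and every production mentioning them.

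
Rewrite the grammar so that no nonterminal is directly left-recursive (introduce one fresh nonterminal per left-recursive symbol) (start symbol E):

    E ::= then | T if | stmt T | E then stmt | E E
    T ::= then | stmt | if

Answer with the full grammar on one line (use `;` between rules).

E ::= then E' | T if E' | stmt T E'; T ::= then | stmt | if; E' ::= then stmt E' | E E' | ε

Directly left-recursive nonterminal: E.
For E: α = {then stmt, E}, β = {then, T if, stmt T}. Rewrite as E → β E' and E' → α E' | ε.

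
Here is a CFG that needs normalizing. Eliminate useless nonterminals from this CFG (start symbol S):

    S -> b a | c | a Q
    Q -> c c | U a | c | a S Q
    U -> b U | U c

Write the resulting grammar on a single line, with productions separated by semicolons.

S -> b a | c | a Q; Q -> c c | c | a S Q

Generating nonterminals: {Q, S}.
Reachable from S after that: {Q, S}.
Removed useless symbols: {U} and every production mentioning them.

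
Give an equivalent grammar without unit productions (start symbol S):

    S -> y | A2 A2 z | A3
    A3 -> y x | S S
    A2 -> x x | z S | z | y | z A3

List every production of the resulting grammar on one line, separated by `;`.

Unit pairs: S ⇒* {A3}.
Replace each nonterminal's rules with the union of the non-unit rules of every nonterminal it unit-derives.

S -> y | A2 A2 z | y x | S S; A3 -> y x | S S; A2 -> x x | z S | z | y | z A3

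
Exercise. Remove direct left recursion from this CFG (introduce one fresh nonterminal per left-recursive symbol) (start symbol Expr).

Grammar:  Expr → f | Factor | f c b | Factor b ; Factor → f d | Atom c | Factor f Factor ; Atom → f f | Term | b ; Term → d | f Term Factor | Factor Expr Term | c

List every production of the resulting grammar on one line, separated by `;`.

Factor is directly left-recursive.
For Factor: α = {f Factor}, β = {f d, Atom c}. Rewrite as Factor → β Factor1 and Factor1 → α Factor1 | ε.

Expr → f | Factor | f c b | Factor b; Factor → f d Factor1 | Atom c Factor1; Atom → f f | Term | b; Term → d | f Term Factor | Factor Expr Term | c; Factor1 → f Factor Factor1 | ε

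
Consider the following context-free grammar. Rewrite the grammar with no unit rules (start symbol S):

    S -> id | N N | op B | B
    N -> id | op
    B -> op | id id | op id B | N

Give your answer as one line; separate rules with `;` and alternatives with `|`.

S -> op | id id | op id B | id | N N | op B; N -> id | op; B -> op | id id | op id B | id

Unit pairs: B ⇒* {N}; S ⇒* {B, N}.
For each unit pair (A, B), copy every non-unit production of B to A, then drop all unit productions.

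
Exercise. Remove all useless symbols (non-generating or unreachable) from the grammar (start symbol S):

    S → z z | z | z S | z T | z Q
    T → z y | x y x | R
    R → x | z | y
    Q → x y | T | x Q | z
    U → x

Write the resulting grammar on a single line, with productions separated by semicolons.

S → z z | z | z S | z T | z Q; T → z y | x y x | R; R → x | z | y; Q → x y | T | x Q | z

Generating nonterminals: {Q, R, S, T, U}.
Reachable from S after that: {Q, R, S, T}.
Removed useless symbols: {U} and every production mentioning them.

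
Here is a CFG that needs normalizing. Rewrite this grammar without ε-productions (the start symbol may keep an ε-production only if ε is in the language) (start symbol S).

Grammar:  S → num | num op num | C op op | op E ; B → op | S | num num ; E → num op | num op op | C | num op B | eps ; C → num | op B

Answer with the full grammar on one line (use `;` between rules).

S → num | num op num | C op op | op E | op; B → op | S | num num; E → num op | num op op | C | num op B; C → num | op B

Nullable nonterminals: {E}.
ε ∉ L(G), so no ε-production is kept.
Add the nullable-subset variants: S → op E gives op E | op.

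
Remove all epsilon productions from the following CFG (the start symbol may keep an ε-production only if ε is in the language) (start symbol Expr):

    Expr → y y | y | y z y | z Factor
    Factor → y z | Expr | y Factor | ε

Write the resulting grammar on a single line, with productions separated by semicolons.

Expr → y y | y | y z y | z Factor | z; Factor → y z | Expr | y Factor | y

The nullable symbols are {Factor}.
ε ∉ L(G), so no ε-production is kept.
Expand every rule over subsets of its nullable positions: Expr → z Factor gives z Factor | z. Factor → y Factor gives y Factor | y.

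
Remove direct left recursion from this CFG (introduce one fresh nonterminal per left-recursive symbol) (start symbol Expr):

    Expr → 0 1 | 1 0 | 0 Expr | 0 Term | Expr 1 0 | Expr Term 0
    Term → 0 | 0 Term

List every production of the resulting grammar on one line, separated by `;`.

Directly left-recursive nonterminal: Expr.
For Expr: α = {1 0, Term 0}, β = {0 1, 1 0, 0 Expr, 0 Term}. Rewrite as Expr → β Expr1 and Expr1 → α Expr1 | ε.

Expr → 0 1 Expr1 | 1 0 Expr1 | 0 Expr Expr1 | 0 Term Expr1; Term → 0 | 0 Term; Expr1 → 1 0 Expr1 | Term 0 Expr1 | ε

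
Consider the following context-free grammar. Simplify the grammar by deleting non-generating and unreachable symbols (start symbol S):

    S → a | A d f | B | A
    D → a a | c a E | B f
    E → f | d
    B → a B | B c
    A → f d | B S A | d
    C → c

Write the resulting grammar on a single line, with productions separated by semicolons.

S → a | A d f | A; A → f d | d

Generating nonterminals: {A, C, D, E, S}.
Reachable from S after that: {A, S}.
Removed useless symbols: {B, C, D, E} and every production mentioning them.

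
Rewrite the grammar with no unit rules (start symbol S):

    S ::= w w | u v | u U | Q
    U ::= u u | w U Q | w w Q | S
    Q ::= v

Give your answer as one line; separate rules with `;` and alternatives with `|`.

S ::= w w | u v | u U | v; U ::= u u | w U Q | w w Q | w w | u v | u U | v; Q ::= v

Unit pairs: S ⇒* {Q}; U ⇒* {Q, S}.
Replace each nonterminal's rules with the union of the non-unit rules of every nonterminal it unit-derives.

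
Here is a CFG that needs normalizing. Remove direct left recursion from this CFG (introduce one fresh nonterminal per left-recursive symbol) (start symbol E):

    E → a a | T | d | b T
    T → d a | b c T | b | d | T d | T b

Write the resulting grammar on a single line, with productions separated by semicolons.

E → a a | T | d | b T; T → d a T' | b c T T' | b T' | d T'; T' → d T' | b T' | ε

Directly left-recursive nonterminal: T.
For T: α = {d, b}, β = {d a, b c T, b, d}. Rewrite as T → β T' and T' → α T' | ε.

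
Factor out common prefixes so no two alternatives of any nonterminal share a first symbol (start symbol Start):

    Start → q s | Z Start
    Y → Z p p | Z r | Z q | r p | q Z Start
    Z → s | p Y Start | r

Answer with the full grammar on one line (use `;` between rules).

Y has alternatives sharing prefix 'Z': factor to Y → Z Y1 with Y1 → p p | r | q.

Start → q s | Z Start; Y → r p | q Z Start | Z Y1; Z → s | p Y Start | r; Y1 → p p | r | q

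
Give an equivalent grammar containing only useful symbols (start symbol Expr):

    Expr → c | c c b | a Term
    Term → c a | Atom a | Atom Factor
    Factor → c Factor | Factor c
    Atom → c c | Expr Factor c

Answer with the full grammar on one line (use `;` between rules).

Expr → c | c c b | a Term; Term → c a | Atom a; Atom → c c

Generating nonterminals: {Atom, Expr, Term}.
Reachable from Expr after that: {Atom, Expr, Term}.
Removed useless symbols: {Factor} and every production mentioning them.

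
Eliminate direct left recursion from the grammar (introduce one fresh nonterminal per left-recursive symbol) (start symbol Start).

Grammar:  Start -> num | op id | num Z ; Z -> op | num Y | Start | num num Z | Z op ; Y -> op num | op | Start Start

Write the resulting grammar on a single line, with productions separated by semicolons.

Start -> num | op id | num Z; Z -> op Z1 | num Y Z1 | Start Z1 | num num Z Z1; Y -> op num | op | Start Start; Z1 -> op Z1 | ε

Z is directly left-recursive.
For Z: α = {op}, β = {op, num Y, Start, num num Z}. Rewrite as Z → β Z1 and Z1 → α Z1 | ε.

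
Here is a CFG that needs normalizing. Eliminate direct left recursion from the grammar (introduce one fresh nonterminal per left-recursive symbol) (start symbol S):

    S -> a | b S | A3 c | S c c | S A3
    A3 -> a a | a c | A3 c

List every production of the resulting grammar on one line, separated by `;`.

S, A3 are directly left-recursive.
For S: α = {c c, A3}, β = {a, b S, A3 c}. Rewrite as S → β S' and S' → α S' | ε.
For A3: α = {c}, β = {a a, a c}. Rewrite as A3 → β A3' and A3' → α A3' | ε.

S -> a S' | b S S' | A3 c S'; A3 -> a a A3' | a c A3'; S' -> c c S' | A3 S' | ε; A3' -> c A3' | ε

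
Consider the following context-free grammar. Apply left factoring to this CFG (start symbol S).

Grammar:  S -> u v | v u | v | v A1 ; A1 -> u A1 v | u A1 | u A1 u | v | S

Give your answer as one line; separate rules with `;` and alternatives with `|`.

S -> u v | v S'; A1 -> v | S | u A1 A1'; S' -> u | ε | A1; A1' -> v | ε | u

S has alternatives sharing prefix 'v': factor to S → v S' with S' → u | ε | A1.
A1 has alternatives sharing prefix 'u A1': factor to A1 → u A1 A1' with A1' → v | ε | u.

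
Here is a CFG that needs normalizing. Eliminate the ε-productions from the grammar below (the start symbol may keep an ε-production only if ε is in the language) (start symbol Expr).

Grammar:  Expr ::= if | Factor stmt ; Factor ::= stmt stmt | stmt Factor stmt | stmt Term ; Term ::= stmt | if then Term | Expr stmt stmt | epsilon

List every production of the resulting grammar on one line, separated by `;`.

Expr ::= if | Factor stmt; Factor ::= stmt stmt | stmt Factor stmt | stmt Term | stmt; Term ::= stmt | if then Term | if then | Expr stmt stmt

Nullable nonterminals: {Term}.
ε ∉ L(G), so no ε-production is kept.
Add the nullable-subset variants: Factor → stmt Term gives stmt Term | stmt. Term → if then Term gives if then Term | if then.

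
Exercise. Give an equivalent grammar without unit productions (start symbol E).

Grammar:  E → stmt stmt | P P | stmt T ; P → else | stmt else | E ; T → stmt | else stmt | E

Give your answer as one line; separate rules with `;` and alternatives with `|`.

E → stmt stmt | P P | stmt T; P → stmt stmt | P P | stmt T | else | stmt else; T → stmt stmt | P P | stmt T | stmt | else stmt

Unit pairs: P ⇒* {E}; T ⇒* {E}.
For each unit pair (A, B), copy every non-unit production of B to A, then drop all unit productions.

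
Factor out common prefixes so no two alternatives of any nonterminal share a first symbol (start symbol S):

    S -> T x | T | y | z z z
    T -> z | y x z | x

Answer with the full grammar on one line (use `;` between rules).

S has alternatives sharing prefix 'T': factor to S → T S' with S' → x | ε.

S -> y | z z z | T S'; T -> z | y x z | x; S' -> x | ε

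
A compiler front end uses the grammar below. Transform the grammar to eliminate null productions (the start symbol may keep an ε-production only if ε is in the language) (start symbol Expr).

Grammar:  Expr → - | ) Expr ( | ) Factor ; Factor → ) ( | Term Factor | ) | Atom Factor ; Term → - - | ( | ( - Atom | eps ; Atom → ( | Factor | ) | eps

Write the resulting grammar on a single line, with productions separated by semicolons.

Expr → - | ) Expr ( | ) Factor; Factor → ) ( | Term Factor | ) | Atom Factor; Term → - - | ( | ( - Atom | ( -; Atom → ( | Factor | )

Nullable nonterminals: {Atom, Term}.
ε ∉ L(G), so no ε-production is kept.
For each production, add variants omitting each subset of nullable occurrences: Term → ( - Atom gives ( - Atom | ( -.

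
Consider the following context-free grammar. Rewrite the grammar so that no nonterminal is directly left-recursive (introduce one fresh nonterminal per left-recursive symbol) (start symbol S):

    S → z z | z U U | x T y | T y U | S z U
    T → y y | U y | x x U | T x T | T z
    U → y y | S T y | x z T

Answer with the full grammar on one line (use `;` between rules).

Left recursion appears on S, T.
For S: α = {z U}, β = {z z, z U U, x T y, T y U}. Rewrite as S → β S' and S' → α S' | ε.
For T: α = {x T, z}, β = {y y, U y, x x U}. Rewrite as T → β T' and T' → α T' | ε.

S → z z S' | z U U S' | x T y S' | T y U S'; T → y y T' | U y T' | x x U T'; U → y y | S T y | x z T; S' → z U S' | eps; T' → x T T' | z T' | eps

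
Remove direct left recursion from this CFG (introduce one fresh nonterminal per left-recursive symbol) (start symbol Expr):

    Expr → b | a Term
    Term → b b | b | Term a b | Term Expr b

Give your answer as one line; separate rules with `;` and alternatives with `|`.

Expr → b | a Term; Term → b b Term1 | b Term1; Term1 → a b Term1 | Expr b Term1 | ε

Directly left-recursive nonterminal: Term.
For Term: α = {a b, Expr b}, β = {b b, b}. Rewrite as Term → β Term1 and Term1 → α Term1 | ε.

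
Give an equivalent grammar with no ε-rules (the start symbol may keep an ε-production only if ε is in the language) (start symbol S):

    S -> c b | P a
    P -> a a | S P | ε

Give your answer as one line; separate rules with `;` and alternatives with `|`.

Nullable set = {P}.
ε ∉ L(G), so no ε-production is kept.
Add the nullable-subset variants: S → P a gives P a | a. P → S P gives S P | S.

S -> c b | P a | a; P -> a a | S P | S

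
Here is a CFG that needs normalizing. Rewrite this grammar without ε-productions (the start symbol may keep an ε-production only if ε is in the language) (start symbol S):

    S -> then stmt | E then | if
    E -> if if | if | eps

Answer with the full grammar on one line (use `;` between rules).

Nullable nonterminals: {E}.
ε ∉ L(G), so no ε-production is kept.
Expand every rule over subsets of its nullable positions: S → E then gives E then | then.

S -> then stmt | E then | then | if; E -> if if | if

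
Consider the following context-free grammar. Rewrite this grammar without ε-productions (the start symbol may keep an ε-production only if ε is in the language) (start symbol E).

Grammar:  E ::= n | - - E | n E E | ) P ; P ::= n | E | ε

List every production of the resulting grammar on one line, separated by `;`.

E ::= n | - - E | n E E | ) P | ); P ::= n | E

The nullable symbols are {P}.
ε ∉ L(G), so no ε-production is kept.
For each production, add variants omitting each subset of nullable occurrences: E → ) P gives ) P | ).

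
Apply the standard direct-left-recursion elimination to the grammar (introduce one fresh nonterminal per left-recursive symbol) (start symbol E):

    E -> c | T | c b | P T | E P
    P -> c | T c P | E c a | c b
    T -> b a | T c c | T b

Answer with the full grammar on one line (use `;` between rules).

E -> c E' | T E' | c b E' | P T E'; P -> c | T c P | E c a | c b; T -> b a T'; E' -> P E' | ε; T' -> c c T' | b T' | ε

E, T are directly left-recursive.
For E: α = {P}, β = {c, T, c b, P T}. Rewrite as E → β E' and E' → α E' | ε.
For T: α = {c c, b}, β = {b a}. Rewrite as T → β T' and T' → α T' | ε.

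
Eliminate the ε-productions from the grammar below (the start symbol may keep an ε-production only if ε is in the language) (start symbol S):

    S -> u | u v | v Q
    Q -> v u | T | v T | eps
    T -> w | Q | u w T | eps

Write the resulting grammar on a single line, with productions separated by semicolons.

Nullable set = {Q, T}.
ε ∉ L(G), so no ε-production is kept.
For each production, add variants omitting each subset of nullable occurrences: S → v Q gives v Q | v. Q → v T gives v T | v. T → u w T gives u w T | u w.

S -> u | u v | v Q | v; Q -> v u | T | v T | v; T -> w | Q | u w T | u w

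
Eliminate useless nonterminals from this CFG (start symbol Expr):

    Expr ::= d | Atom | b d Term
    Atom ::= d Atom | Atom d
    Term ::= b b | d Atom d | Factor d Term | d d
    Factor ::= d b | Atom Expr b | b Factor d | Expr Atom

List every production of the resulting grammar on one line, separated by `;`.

Generating nonterminals: {Expr, Factor, Term}.
Reachable from Expr after that: {Expr, Factor, Term}.
Removed useless symbols: {Atom} and every production mentioning them.

Expr ::= d | b d Term; Term ::= b b | Factor d Term | d d; Factor ::= d b | b Factor d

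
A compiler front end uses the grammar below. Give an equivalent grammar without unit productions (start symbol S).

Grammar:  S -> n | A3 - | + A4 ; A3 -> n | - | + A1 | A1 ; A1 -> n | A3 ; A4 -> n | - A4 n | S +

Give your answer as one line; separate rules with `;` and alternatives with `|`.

Unit pairs: A1 ⇒* {A3}; A3 ⇒* {A1}.
For each unit pair (A, B), copy every non-unit production of B to A, then drop all unit productions.

S -> n | A3 - | + A4; A3 -> n | - | + A1; A1 -> n | - | + A1; A4 -> n | - A4 n | S +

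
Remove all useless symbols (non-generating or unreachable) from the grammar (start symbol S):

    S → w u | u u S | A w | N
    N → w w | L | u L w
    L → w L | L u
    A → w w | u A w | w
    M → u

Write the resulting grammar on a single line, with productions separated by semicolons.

Generating nonterminals: {A, M, N, S}.
Reachable from S after that: {A, N, S}.
Removed useless symbols: {L, M} and every production mentioning them.

S → w u | u u S | A w | N; N → w w; A → w w | u A w | w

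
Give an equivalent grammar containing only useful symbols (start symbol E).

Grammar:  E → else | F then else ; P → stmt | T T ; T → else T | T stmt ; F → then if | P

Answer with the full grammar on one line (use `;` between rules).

Generating nonterminals: {E, F, P}.
Reachable from E after that: {E, F, P}.
Removed useless symbols: {T} and every production mentioning them.

E → else | F then else; P → stmt; F → then if | P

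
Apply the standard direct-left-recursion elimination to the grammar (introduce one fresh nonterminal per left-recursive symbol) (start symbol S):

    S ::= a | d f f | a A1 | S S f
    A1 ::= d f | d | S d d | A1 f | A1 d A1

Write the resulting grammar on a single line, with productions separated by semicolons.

Left recursion appears on S, A1.
For S: α = {S f}, β = {a, d f f, a A1}. Rewrite as S → β S' and S' → α S' | ε.
For A1: α = {f, d A1}, β = {d f, d, S d d}. Rewrite as A1 → β A1' and A1' → α A1' | ε.

S ::= a S' | d f f S' | a A1 S'; A1 ::= d f A1' | d A1' | S d d A1'; S' ::= S f S' | epsilon; A1' ::= f A1' | d A1 A1' | epsilon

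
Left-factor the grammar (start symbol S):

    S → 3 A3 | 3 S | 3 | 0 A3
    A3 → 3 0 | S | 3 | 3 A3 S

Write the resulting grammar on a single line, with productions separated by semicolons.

S → 0 A3 | 3 S'; A3 → S | 3 A3'; S' → A3 | S | ε; A3' → 0 | ε | A3 S

S has alternatives sharing prefix '3': factor to S → 3 S' with S' → A3 | S | ε.
A3 has alternatives sharing prefix '3': factor to A3 → 3 A3' with A3' → 0 | ε | A3 S.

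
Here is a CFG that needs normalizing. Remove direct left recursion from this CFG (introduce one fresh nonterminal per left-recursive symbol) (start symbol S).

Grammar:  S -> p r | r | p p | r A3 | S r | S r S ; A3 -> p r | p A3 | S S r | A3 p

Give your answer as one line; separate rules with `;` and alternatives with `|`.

Left recursion appears on S, A3.
For S: α = {r, r S}, β = {p r, r, p p, r A3}. Rewrite as S → β S' and S' → α S' | ε.
For A3: α = {p}, β = {p r, p A3, S S r}. Rewrite as A3 → β A3' and A3' → α A3' | ε.

S -> p r S' | r S' | p p S' | r A3 S'; A3 -> p r A3' | p A3 A3' | S S r A3'; S' -> r S' | r S S' | eps; A3' -> p A3' | eps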